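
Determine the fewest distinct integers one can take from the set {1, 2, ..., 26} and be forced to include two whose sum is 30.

16

Group the elements by complementary pair {x, 30−x}: {4,26}, {5,25}, {6,24}, …, giving 11 two-element pairs, the single value 15 (it cannot pair with itself since the integers are distinct), and 3 integers whose partner 30−x falls outside [1,26].
By the pigeonhole principle, treating each of those 15 groups as a pigeonhole, one can pick one integer per group — 15 integers — with no two summing to 30.
The 16th integer lands in an occupied pair, forcing a sum of 30.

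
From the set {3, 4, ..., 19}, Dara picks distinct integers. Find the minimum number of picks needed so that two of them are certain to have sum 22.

10

Group the elements by complementary pair {x, 22−x}: {3,19}, {4,18}, {5,17}, …, giving 8 two-element pairs and the single value 11 (it cannot pair with itself since the integers are distinct).
Pigeonhole: treating each of those 9 groups as a pigeonhole, one can pick one integer per group — 9 integers — with no two summing to 22.
The 10th integer lands in an occupied pair, forcing a sum of 22.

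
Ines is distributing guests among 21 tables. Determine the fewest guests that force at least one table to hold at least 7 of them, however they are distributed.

With 126 guests one could put exactly 6 in each of the 21 tables, and no table would reach 7.
Pigeonhole: one more guest must land in a table that already has 6, giving it 7.
So 21 × 6 + 1 = 127 guests are required.

127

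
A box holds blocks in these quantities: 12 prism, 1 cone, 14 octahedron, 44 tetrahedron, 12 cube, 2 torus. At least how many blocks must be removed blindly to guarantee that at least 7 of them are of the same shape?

By the pigeonhole principle, put each drawn block into a box by shape. The largest draw with every box below 7 takes min(count, 6) from each shape; shapes with fewer than 6 contribute all they have.
Σ min(cᵢ, 6) = 6 + 1 + 6 + 6 + 6 + 2 = 27.
Draw number 27 + 1 = 28 must push one box to 7.

28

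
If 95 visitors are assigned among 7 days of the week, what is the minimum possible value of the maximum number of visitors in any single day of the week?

By pigeonhole, the 7 days of the week are the holes and the 95 visitors are the pigeons.
If every day of the week held at most 13 visitors, the total would be at most 7 × 13 = 91, which is less than 95.
So some day of the week holds at least ⌈95/7⌉ = 14 visitors.

14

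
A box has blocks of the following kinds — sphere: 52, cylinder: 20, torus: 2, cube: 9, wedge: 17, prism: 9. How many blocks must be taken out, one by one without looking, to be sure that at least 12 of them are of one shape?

Pigeonhole: the 6 shapes are the holes; the blocks drawn are the pigeons.
To avoid 12 of any one shape, the worst case takes at most 11 of each shape, or every block of a shape that has fewer than 11.
That gives 11 + 11 + 2 + 9 + 11 + 9 = 53 blocks with no shape reaching 12.
The next block forces some shape to 12, so 53 + 1 = 54.

54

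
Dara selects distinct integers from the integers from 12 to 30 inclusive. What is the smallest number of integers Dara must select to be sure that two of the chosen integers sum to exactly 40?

12

Group the elements by complementary pair {x, 40−x}: {12,28}, {13,27}, {14,26}, …, giving 8 two-element pairs, the single value 20 (it cannot pair with itself since the integers are distinct), and 2 integers whose partner 40−x falls outside [12,30].
Treating each of those 11 groups as a pigeonhole, one can pick one integer per group — 11 integers — with no two summing to 40.
The 12th integer lands in an occupied pair, forcing a sum of 40.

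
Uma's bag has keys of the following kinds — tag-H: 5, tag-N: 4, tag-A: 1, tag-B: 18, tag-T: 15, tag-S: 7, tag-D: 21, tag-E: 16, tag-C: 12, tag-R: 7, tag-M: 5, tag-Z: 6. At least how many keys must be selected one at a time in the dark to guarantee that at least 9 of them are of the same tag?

An adversary could hand out at most 8 keys per tag (7 tags run out sooner): 5 + 4 + 1 + 8 + 8 + 7 + 8 + 8 + 8 + 7 + 5 + 6 = 75 keys and still no tag has 9.
By pigeonhole, one more key lands in a tag already at 8, so 76 draws are enough and 75 are not.

76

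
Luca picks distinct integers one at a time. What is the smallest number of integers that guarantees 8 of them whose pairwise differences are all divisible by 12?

85

Integers whose pairwise differences are multiples of 12 are exactly those sharing a remainder mod 12. The 12 residue classes mod 12 are the pigeonholes.
With 84 integers one could put 7 in each residue class and have no class reach 8.
The 85th integer pushes some class to 8, so 12·7 + 1 = 85.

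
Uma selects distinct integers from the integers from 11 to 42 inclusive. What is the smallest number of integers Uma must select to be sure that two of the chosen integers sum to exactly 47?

20

A set avoiding the sum 47 can contain at most one of each pair {x, 47−x}, plus the 6 elements whose complement lies outside the range.
The integers 24, …, 42 (19 of them) are such a set: any two sum to at least 24+25 = 49 > 47.
Any 20th integer completes one of the 13 pairs, so 20 choices force a sum of 47.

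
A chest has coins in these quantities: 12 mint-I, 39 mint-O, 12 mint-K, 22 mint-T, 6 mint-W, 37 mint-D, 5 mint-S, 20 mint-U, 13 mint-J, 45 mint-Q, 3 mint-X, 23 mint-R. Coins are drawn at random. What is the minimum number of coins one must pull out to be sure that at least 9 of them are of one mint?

87

Pigeonhole: put each drawn coin into a box by mint. The largest draw with every box below 9 takes min(count, 8) from each mint; mints with fewer than 8 contribute all they have.
Σ min(cᵢ, 8) = 8 + 8 + 8 + 8 + 6 + 8 + 5 + 8 + 8 + 8 + 3 + 8 = 86.
Draw number 86 + 1 = 87 must push one box to 9.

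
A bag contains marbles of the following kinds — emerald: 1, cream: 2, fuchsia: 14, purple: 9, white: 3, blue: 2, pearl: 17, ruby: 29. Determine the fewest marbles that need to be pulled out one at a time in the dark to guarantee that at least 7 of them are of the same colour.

Put each drawn marble into a box by colour. The largest draw with every box below 7 takes min(count, 6) from each colour; colours with fewer than 6 contribute all they have.
Σ min(cᵢ, 6) = 1 + 2 + 6 + 6 + 3 + 2 + 6 + 6 = 32.
Draw number 32 + 1 = 33 must push one box to 7.

33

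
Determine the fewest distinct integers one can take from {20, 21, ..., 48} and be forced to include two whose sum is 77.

Group the elements by complementary pair {x, 77−x}: {29,48}, {30,47}, {31,46}, …, giving 10 two-element pairs and 9 integers whose partner 77−x falls outside [20,48].
Pigeonhole: treating each of those 19 groups as a pigeonhole, one can pick one integer per group — 19 integers — with no two summing to 77.
The 20th integer lands in an occupied pair, forcing a sum of 77.

20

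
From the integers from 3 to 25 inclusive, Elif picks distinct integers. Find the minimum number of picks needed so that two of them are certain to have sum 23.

Group the elements by complementary pair {x, 23−x}: {3,20}, {4,19}, {5,18}, …, giving 9 two-element pairs and 5 integers whose partner 23−x falls outside [3,25].
Treating each of those 14 groups as a pigeonhole, one can pick one integer per group — 14 integers — with no two summing to 23.
The 15th integer lands in an occupied pair, forcing a sum of 23.

15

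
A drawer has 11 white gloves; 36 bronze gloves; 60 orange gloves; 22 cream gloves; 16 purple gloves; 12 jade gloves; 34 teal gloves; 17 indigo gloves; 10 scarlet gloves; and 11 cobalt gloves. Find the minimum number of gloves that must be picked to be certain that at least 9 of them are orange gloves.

In the worst case for collecting orange gloves, every non-orange glove comes out first.
There are 11 + 36 + 22 + 16 + 12 + 34 + 17 + 10 + 11 = 169 non-orange gloves altogether.
After those, each further glove must be orange, so 169 + 9 = 178 draws guarantee 9 orange gloves.

178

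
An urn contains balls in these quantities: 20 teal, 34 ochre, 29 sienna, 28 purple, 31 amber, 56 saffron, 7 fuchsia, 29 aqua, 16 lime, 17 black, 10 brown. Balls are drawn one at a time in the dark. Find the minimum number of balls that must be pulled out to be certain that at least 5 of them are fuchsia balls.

In the worst case for collecting fuchsia balls, every non-fuchsia ball comes out first.
There are 20 + 34 + 29 + 28 + 31 + 56 + 29 + 16 + 17 + 10 = 270 non-fuchsia balls altogether.
After those, each further ball must be fuchsia, so 270 + 5 = 275 draws guarantee 5 fuchsia balls.

275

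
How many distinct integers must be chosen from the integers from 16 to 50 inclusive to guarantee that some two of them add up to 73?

22

Group the elements by complementary pair {x, 73−x}: {23,50}, {24,49}, {25,48}, …, giving 14 two-element pairs and 7 integers whose partner 73−x falls outside [16,50].
Treating each of those 21 groups as a pigeonhole, one can pick one integer per group — 21 integers — with no two summing to 73.
The 22nd integer lands in an occupied pair, forcing a sum of 73.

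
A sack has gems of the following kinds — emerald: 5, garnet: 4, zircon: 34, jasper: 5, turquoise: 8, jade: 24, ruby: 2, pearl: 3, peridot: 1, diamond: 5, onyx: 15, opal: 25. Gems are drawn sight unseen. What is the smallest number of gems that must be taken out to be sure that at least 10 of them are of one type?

70

By the pigeonhole principle, put each drawn gem into a box by type. The largest draw with every box below 10 takes min(count, 9) from each type; types with fewer than 9 contribute all they have.
Σ min(cᵢ, 9) = 5 + 4 + 9 + 5 + 8 + 9 + 2 + 3 + 1 + 5 + 9 + 9 = 69.
Draw number 69 + 1 = 70 must push one box to 10.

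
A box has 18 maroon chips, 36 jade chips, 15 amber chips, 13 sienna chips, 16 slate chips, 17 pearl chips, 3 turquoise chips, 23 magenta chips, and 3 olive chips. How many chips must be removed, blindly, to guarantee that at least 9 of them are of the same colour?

An adversary could hand out at most 8 chips per colour (turquoise, olive run out sooner): 8 + 8 + 8 + 8 + 8 + 8 + 3 + 8 + 3 = 62 chips and still no colour has 9.
By pigeonhole, one more chip lands in a colour already at 8, so 63 draws are enough and 62 are not.

63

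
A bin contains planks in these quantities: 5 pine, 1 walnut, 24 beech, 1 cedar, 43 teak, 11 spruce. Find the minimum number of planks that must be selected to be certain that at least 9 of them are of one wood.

An adversary could hand out at most 8 planks per wood (pine, walnut, cedar run out sooner): 5 + 1 + 8 + 1 + 8 + 8 = 31 planks and still no wood has 9.
By pigeonhole, one more plank lands in a wood already at 8, so 32 draws are enough and 31 are not.

32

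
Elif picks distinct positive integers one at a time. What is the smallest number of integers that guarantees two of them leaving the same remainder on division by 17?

The 17 residue classes mod 17 are the pigeonholes.
With 17 integers one could put 1 in each residue class and have no class reach 2.
The 18th integer pushes some class to 2, so 17·1 + 1 = 18.

18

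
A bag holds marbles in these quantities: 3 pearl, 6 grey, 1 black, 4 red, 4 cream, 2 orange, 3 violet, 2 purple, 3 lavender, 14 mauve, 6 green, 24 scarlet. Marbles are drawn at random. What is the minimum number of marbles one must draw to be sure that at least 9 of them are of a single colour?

51

Put each drawn marble into a box by colour. The largest draw with every box below 9 takes min(count, 8) from each colour; colours with fewer than 8 contribute all they have.
Σ min(cᵢ, 8) = 3 + 6 + 1 + 4 + 4 + 2 + 3 + 2 + 3 + 8 + 6 + 8 = 50.
Draw number 50 + 1 = 51 must push one box to 9.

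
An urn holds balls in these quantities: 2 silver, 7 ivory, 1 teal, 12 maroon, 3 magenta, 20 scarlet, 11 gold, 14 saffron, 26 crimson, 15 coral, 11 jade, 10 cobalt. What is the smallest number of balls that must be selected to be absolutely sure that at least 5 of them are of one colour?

An adversary could hand out at most 4 balls per colour (silver, teal, magenta run out sooner): 2 + 4 + 1 + 4 + 3 + 4 + 4 + 4 + 4 + 4 + 4 + 4 = 42 balls and still no colour has 5.
Pigeonhole: one more ball lands in a colour already at 4, so 43 draws are enough and 42 are not.

43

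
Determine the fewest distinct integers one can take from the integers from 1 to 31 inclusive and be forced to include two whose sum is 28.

19

A set avoiding the sum 28 can contain at most one of each pair {x, 28−x}, plus the 5 elements whose complement lies outside the range or equal to its own complement.
The integers 14, …, 31 (18 of them) are such a set: any two sum to at least 14+15 = 29 > 28.
Any 19th integer completes one of the 13 pairs, so 19 choices force a sum of 28.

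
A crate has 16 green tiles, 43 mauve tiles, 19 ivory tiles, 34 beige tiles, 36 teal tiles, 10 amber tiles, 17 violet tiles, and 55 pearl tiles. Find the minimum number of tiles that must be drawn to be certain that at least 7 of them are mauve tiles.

194

In the worst case for collecting mauve tiles, every non-mauve tile comes out first.
There are 16 + 19 + 34 + 36 + 10 + 17 + 55 = 187 non-mauve tiles altogether.
After those, each further tile must be mauve, so 187 + 7 = 194 draws guarantee 7 mauve tiles.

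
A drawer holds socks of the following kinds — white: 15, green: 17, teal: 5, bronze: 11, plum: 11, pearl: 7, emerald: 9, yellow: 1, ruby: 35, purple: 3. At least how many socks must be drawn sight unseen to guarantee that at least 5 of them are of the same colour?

37

An adversary could hand out at most 4 socks per colour (yellow, purple run out sooner): 4 + 4 + 4 + 4 + 4 + 4 + 4 + 1 + 4 + 3 = 36 socks and still no colour has 5.
By the pigeonhole principle, one more sock lands in a colour already at 4, so 37 draws are enough and 36 are not.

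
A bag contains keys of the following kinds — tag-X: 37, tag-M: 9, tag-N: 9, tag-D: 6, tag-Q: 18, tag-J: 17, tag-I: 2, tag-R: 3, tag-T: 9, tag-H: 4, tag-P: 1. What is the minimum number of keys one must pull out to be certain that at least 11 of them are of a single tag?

Pigeonhole: put each drawn key into a box by tag. The largest draw with every box below 11 takes min(count, 10) from each tag; tags with fewer than 10 contribute all they have.
Σ min(cᵢ, 10) = 10 + 9 + 9 + 6 + 10 + 10 + 2 + 3 + 9 + 4 + 1 = 73.
Draw number 73 + 1 = 74 must push one box to 11.

74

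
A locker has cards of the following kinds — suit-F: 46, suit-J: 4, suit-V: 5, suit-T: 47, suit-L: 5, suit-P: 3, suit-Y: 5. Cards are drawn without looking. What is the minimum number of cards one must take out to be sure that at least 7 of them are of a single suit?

Pigeonhole: the 7 suits are the holes; the cards drawn are the pigeons.
To avoid 7 of any one suit, the worst case takes at most 6 of each suit, or every card of a suit that has fewer than 6.
That gives 6 + 4 + 5 + 6 + 5 + 3 + 5 = 34 cards with no suit reaching 7.
The next card forces some suit to 7, so 34 + 1 = 35.

35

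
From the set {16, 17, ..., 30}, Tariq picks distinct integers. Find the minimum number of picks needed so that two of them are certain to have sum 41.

11

A set avoiding the sum 41 can contain at most one of each pair {x, 41−x}, plus the 5 elements whose complement lies outside the range.
The integers 21, …, 30 (10 of them) are such a set: any two sum to at least 21+22 = 43 > 41.
Pigeonhole: any 11th integer completes one of the 5 pairs, so 11 choices force a sum of 41.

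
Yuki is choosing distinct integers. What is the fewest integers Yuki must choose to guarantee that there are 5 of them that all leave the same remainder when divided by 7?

29

By pigeonhole, the 7 residue classes mod 7 are the pigeonholes.
With 28 integers one could put 4 in each residue class and have no class reach 5.
The 29th integer pushes some class to 5, so 7·4 + 1 = 29.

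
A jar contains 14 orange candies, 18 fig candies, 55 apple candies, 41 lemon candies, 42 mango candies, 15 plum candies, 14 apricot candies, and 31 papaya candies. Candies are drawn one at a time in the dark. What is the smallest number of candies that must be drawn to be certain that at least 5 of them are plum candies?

In the worst case for collecting plum candies, every non-plum candy comes out first.
There are 14 + 18 + 55 + 41 + 42 + 14 + 31 = 215 non-plum candies altogether.
After those, each further candy must be plum, so 215 + 5 = 220 draws guarantee 5 plum candies.

220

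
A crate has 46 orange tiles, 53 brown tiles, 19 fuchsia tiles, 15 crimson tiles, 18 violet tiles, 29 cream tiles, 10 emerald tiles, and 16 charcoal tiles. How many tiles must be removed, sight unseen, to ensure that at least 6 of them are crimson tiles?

In the worst case for collecting crimson tiles, every non-crimson tile comes out first.
There are 46 + 53 + 19 + 18 + 29 + 10 + 16 = 191 non-crimson tiles altogether.
After those, each further tile must be crimson, so 191 + 6 = 197 draws guarantee 6 crimson tiles.

197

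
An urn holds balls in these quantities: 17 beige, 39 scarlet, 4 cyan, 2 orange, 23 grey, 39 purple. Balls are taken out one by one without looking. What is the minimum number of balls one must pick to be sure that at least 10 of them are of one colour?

By pigeonhole, the 6 colours are the holes; the balls drawn are the pigeons.
To avoid 10 of any one colour, the worst case takes at most 9 of each colour, or every ball of a colour that has fewer than 9.
That gives 9 + 9 + 4 + 2 + 9 + 9 = 42 balls with no colour reaching 10.
The next ball forces some colour to 10, so 42 + 1 = 43.

43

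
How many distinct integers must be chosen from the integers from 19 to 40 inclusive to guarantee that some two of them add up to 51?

16

Two chosen integers sum to 51 exactly when both halves of some pair {x, 51−x} with 19 ≤ x ≤ 51−x ≤ 32 are chosen — 7 such pairs.
The remaining 8 elements (those with no distinct partner in range) can never complete a 51-sum, so the worst case takes all of them and one from each pair: 8 + 7 = 15.
By pigeonhole, the 16th integer has to be the second member of some pair, so 15 + 1 = 16.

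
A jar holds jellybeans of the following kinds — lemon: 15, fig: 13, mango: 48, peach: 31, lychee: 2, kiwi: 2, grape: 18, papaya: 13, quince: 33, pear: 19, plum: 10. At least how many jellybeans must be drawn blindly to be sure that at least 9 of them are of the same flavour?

77

Put each drawn jellybean into a box by flavour. The largest draw with every box below 9 takes min(count, 8) from each flavour; flavours with fewer than 8 contribute all they have.
Σ min(cᵢ, 8) = 8 + 8 + 8 + 8 + 2 + 2 + 8 + 8 + 8 + 8 + 8 = 76.
Draw number 76 + 1 = 77 must push one box to 9.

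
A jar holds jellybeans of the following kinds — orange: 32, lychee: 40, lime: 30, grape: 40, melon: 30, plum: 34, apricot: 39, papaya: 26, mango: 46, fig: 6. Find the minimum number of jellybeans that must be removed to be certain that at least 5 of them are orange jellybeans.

In the worst case for collecting orange jellybeans, every non-orange jellybean comes out first.
There are 40 + 30 + 40 + 30 + 34 + 39 + 26 + 46 + 6 = 291 non-orange jellybeans altogether.
After those, each further jellybean must be orange, so 291 + 5 = 296 draws guarantee 5 orange jellybeans.

296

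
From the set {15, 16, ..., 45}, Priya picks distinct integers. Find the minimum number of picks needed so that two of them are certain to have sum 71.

22

Group the elements by complementary pair {x, 71−x}: {26,45}, {27,44}, {28,43}, …, giving 10 two-element pairs and 11 integers whose partner 71−x falls outside [15,45].
By the pigeonhole principle, treating each of those 21 groups as a pigeonhole, one can pick one integer per group — 21 integers — with no two summing to 71.
The 22nd integer lands in an occupied pair, forcing a sum of 71.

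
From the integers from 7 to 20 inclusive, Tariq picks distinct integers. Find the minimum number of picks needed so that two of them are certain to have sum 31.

10

Group the elements by complementary pair {x, 31−x}: {11,20}, {12,19}, {13,18}, …, giving 5 two-element pairs and 4 integers whose partner 31−x falls outside [7,20].
Treating each of those 9 groups as a pigeonhole, one can pick one integer per group — 9 integers — with no two summing to 31.
The 10th integer lands in an occupied pair, forcing a sum of 31.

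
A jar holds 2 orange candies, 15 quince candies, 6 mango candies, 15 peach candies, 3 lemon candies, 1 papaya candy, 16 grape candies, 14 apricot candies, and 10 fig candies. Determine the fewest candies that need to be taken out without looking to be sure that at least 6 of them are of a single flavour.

An adversary could hand out at most 5 candies per flavour (orange, lemon, papaya run out sooner): 2 + 5 + 5 + 5 + 3 + 1 + 5 + 5 + 5 = 36 candies and still no flavour has 6.
One more candy lands in a flavour already at 5, so 37 draws are enough and 36 are not.

37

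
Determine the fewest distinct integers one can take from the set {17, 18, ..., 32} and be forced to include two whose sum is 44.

12

Group the elements by complementary pair {x, 44−x}: {17,27}, {18,26}, {19,25}, …, giving 5 two-element pairs; the single value 22 (it cannot pair with itself since the integers are distinct); and 5 integers whose partner 44−x falls outside [17,32].
Pigeonhole: treating each of those 11 groups as a pigeonhole, one can pick one integer per group — 11 integers — with no two summing to 44.
The 12th integer lands in an occupied pair, forcing a sum of 44.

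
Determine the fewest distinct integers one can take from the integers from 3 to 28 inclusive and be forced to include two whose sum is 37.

Group the elements by complementary pair {x, 37−x}: {9,28}, {10,27}, {11,26}, …, giving 10 two-element pairs and 6 integers whose partner 37−x falls outside [3,28].
Pigeonhole: treating each of those 16 groups as a pigeonhole, one can pick one integer per group — 16 integers — with no two summing to 37.
The 17th integer lands in an occupied pair, forcing a sum of 37.

17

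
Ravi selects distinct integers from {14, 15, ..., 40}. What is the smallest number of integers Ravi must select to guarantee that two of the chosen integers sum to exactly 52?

16

A set avoiding the sum 52 can contain at most one of each pair {x, 52−x}, plus the 3 elements whose complement lies outside the range or equal to its own complement.
The integers 26, …, 40 (15 of them) are such a set: any two sum to at least 26+27 = 53 > 52.
Any 16th integer completes one of the 12 pairs, so 16 choices force a sum of 52.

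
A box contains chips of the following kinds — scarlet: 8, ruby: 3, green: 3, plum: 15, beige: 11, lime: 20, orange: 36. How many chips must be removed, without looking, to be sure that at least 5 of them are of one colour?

An adversary could hand out at most 4 chips per colour (ruby, green run out sooner): 4 + 3 + 3 + 4 + 4 + 4 + 4 = 26 chips and still no colour has 5.
Pigeonhole: one more chip lands in a colour already at 4, so 27 draws are enough and 26 are not.

27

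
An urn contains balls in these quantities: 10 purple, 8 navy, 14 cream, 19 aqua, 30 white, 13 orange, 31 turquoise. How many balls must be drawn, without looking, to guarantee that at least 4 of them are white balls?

99

In the worst case for collecting white balls, every non-white ball comes out first.
There are 10 + 8 + 14 + 19 + 13 + 31 = 95 non-white balls altogether.
After those, each further ball must be white, so 95 + 4 = 99 draws guarantee 4 white balls.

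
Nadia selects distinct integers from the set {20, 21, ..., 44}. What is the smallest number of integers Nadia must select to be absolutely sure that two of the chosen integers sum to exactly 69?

16

Two chosen integers sum to 69 exactly when both halves of some pair {x, 69−x} with 25 ≤ x ≤ 69−x ≤ 44 are chosen — 10 such pairs.
The remaining 5 elements (those with no distinct partner in range) can never complete a 69-sum, so the worst case takes all of them and one from each pair: 5 + 10 = 15.
The 16th integer has to be the second member of some pair, so 15 + 1 = 16.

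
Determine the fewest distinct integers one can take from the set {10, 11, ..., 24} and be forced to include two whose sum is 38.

11

Two chosen integers sum to 38 exactly when both halves of some pair {x, 38−x} with 14 ≤ x ≤ 38−x ≤ 24 are chosen — 5 such pairs.
The remaining 5 elements (those with no distinct partner in range) can never complete a 38-sum, so the worst case takes all of them and one from each pair: 5 + 5 = 10.
By the pigeonhole principle, the 11th integer has to be the second member of some pair, so 10 + 1 = 11.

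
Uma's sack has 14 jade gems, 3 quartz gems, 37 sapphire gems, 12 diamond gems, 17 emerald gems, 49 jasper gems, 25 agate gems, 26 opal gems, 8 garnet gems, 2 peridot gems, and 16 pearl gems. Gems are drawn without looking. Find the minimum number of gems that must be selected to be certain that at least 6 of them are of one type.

51

An adversary could hand out at most 5 gems per type (quartz, peridot run out sooner): 5 + 3 + 5 + 5 + 5 + 5 + 5 + 5 + 5 + 2 + 5 = 50 gems and still no type has 6.
Pigeonhole: one more gem lands in a type already at 5, so 51 draws are enough and 50 are not.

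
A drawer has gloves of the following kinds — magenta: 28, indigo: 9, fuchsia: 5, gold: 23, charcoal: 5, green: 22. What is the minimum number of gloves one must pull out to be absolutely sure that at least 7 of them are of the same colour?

Put each drawn glove into a box by colour. The largest draw with every box below 7 takes min(count, 6) from each colour; colours with fewer than 6 contribute all they have.
Σ min(cᵢ, 6) = 6 + 6 + 5 + 6 + 5 + 6 = 34.
Draw number 34 + 1 = 35 must push one box to 7.

35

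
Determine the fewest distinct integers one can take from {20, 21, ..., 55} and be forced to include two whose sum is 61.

26

Two chosen integers sum to 61 exactly when both halves of some pair {x, 61−x} with 20 ≤ x ≤ 61−x ≤ 41 are chosen — 11 such pairs.
The remaining 14 elements (those with no distinct partner in range) can never complete a 61-sum, so the worst case takes all of them and one from each pair: 14 + 11 = 25.
The 26th integer has to be the second member of some pair, so 25 + 1 = 26.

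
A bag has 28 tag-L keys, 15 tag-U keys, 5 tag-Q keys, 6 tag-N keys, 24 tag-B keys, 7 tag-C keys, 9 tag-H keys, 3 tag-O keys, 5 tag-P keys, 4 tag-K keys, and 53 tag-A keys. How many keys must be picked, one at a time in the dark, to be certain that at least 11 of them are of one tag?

An adversary could hand out at most 10 keys per tag (7 tags run out sooner): 10 + 10 + 5 + 6 + 10 + 7 + 9 + 3 + 5 + 4 + 10 = 79 keys and still no tag has 11.
Pigeonhole: one more key lands in a tag already at 10, so 80 draws are enough and 79 are not.

80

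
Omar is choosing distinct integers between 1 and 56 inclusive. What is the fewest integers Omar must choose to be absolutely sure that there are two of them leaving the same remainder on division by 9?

10

By the pigeonhole principle, the 9 residue classes mod 9 are the pigeonholes.
With 9 integers one could put 1 in each residue class and have no class reach 2.
The 10th integer pushes some class to 2, so 9·1 + 1 = 10.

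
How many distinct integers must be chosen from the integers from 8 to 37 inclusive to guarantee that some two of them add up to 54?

Group the elements by complementary pair {x, 54−x}: {17,37}, {18,36}, {19,35}, …, giving 10 two-element pairs, the single value 27 (it cannot pair with itself since the integers are distinct), and 9 integers whose partner 54−x falls outside [8,37].
Treating each of those 20 groups as a pigeonhole, one can pick one integer per group — 20 integers — with no two summing to 54.
The 21st integer lands in an occupied pair, forcing a sum of 54.

21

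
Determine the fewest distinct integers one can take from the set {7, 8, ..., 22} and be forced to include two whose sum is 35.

12

Two chosen integers sum to 35 exactly when both halves of some pair {x, 35−x} with 13 ≤ x ≤ 35−x ≤ 22 are chosen — 5 such pairs.
The remaining 6 elements (those with no distinct partner in range) can never complete a 35-sum, so the worst case takes all of them and one from each pair: 6 + 5 = 11.
The 12th integer has to be the second member of some pair, so 11 + 1 = 12.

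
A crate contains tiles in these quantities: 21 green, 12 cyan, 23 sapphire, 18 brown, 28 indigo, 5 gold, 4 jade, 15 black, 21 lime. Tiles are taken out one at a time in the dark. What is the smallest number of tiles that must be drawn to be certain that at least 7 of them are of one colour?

52

An adversary could hand out at most 6 tiles per colour (gold, jade run out sooner): 6 + 6 + 6 + 6 + 6 + 5 + 4 + 6 + 6 = 51 tiles and still no colour has 7.
By pigeonhole, one more tile lands in a colour already at 6, so 52 draws are enough and 51 are not.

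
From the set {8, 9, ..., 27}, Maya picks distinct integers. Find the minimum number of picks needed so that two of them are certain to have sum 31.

13

A set avoiding the sum 31 can contain at most one of each pair {x, 31−x}, plus the 4 elements whose complement lies outside the range.
The integers 16, …, 27 (12 of them) are such a set: any two sum to at least 16+17 = 33 > 31.
Any 13th integer completes one of the 8 pairs, so 13 choices force a sum of 31.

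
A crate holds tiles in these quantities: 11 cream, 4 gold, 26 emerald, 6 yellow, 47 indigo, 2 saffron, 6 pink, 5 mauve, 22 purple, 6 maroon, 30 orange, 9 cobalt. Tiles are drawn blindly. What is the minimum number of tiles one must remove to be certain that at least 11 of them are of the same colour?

An adversary could hand out at most 10 tiles per colour (7 colours run out sooner): 10 + 4 + 10 + 6 + 10 + 2 + 6 + 5 + 10 + 6 + 10 + 9 = 88 tiles and still no colour has 11.
By the pigeonhole principle, one more tile lands in a colour already at 10, so 89 draws are enough and 88 are not.

89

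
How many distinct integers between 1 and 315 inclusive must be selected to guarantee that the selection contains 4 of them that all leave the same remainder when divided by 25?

By pigeonhole, the 25 residue classes mod 25 are the pigeonholes.
With 75 integers one could put 3 in each residue class and have no class reach 4.
The 76th integer pushes some class to 4, so 25·3 + 1 = 76.

76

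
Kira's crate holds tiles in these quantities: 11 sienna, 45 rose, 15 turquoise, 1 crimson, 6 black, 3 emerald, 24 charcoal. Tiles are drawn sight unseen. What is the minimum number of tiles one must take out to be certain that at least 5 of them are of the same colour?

An adversary could hand out at most 4 tiles per colour (crimson, emerald run out sooner): 4 + 4 + 4 + 1 + 4 + 3 + 4 = 24 tiles and still no colour has 5.
One more tile lands in a colour already at 4, so 25 draws are enough and 24 are not.

25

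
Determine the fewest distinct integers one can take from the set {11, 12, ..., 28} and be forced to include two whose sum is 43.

12

A set avoiding the sum 43 can contain at most one of each pair {x, 43−x}, plus the 4 elements whose complement lies outside the range.
The integers 11, …, 21 (11 of them) are such a set: any two sum to at least 11+12 = 23 and at most 20+21 = 41 < 43.
Pigeonhole: any 12th integer completes one of the 7 pairs, so 12 choices force a sum of 43.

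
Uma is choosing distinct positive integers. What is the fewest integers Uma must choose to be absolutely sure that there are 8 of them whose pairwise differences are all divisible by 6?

43

Integers whose pairwise differences are multiples of 6 are exactly those sharing a remainder mod 6. The 6 residue classes mod 6 are the pigeonholes.
With 42 integers one could put 7 in each residue class and have no class reach 8.
The 43rd integer pushes some class to 8, so 6·7 + 1 = 43.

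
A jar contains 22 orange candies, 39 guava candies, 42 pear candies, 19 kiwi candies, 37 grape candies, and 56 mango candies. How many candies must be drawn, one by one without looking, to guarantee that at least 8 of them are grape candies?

186

In the worst case for collecting grape candies, every non-grape candy comes out first.
There are 22 + 39 + 42 + 19 + 56 = 178 non-grape candies altogether.
After those, each further candy must be grape, so 178 + 8 = 186 draws guarantee 8 grape candies.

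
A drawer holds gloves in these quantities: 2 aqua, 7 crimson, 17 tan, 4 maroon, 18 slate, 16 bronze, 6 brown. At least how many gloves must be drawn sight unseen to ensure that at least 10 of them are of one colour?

By the pigeonhole principle, put each drawn glove into a box by colour. The largest draw with every box below 10 takes min(count, 9) from each colour; colours with fewer than 9 contribute all they have.
Σ min(cᵢ, 9) = 2 + 7 + 9 + 4 + 9 + 9 + 6 = 46.
Draw number 46 + 1 = 47 must push one box to 10.

47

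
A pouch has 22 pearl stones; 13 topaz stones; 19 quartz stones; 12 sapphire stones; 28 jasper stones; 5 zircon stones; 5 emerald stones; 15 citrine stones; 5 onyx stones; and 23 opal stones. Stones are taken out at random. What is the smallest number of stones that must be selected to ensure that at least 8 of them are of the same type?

Put each drawn stone into a box by type. The largest draw with every box below 8 takes min(count, 7) from each type; types with fewer than 7 contribute all they have.
Σ min(cᵢ, 7) = 7 + 7 + 7 + 7 + 7 + 5 + 5 + 7 + 5 + 7 = 64.
Draw number 64 + 1 = 65 must push one box to 8.

65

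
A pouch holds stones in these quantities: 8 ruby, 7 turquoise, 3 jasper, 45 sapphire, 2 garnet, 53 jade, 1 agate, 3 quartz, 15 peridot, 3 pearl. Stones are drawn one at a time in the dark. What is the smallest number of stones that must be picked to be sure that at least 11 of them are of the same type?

58

An adversary could hand out at most 10 stones per type (7 types run out sooner): 8 + 7 + 3 + 10 + 2 + 10 + 1 + 3 + 10 + 3 = 57 stones and still no type has 11.
By the pigeonhole principle, one more stone lands in a type already at 10, so 58 draws are enough and 57 are not.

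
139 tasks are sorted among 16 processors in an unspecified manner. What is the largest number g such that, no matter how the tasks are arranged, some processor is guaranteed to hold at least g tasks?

The 16 processors are the holes and the 139 tasks are the pigeons.
If every processor held at most 8 tasks, the total would be at most 16 × 8 = 128, which is less than 139.
So some processor holds at least ⌈139/16⌉ = 9 tasks.

9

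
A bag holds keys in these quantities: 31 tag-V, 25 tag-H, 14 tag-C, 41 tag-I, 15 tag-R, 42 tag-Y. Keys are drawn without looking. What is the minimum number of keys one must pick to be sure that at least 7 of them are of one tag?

An adversary could hand out at most 6 keys per tag: 6 + 6 + 6 + 6 + 6 + 6 = 36 keys and still no tag has 7.
By the pigeonhole principle, one more key lands in a tag already at 6, so 37 draws are enough and 36 are not.

37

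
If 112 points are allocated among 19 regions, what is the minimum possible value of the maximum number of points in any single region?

6

The 19 regions are the holes and the 112 points are the pigeons.
If every region held at most 5 points, the total would be at most 19 × 5 = 95, which is less than 112.
So some region holds at least ⌈112/19⌉ = 6 points.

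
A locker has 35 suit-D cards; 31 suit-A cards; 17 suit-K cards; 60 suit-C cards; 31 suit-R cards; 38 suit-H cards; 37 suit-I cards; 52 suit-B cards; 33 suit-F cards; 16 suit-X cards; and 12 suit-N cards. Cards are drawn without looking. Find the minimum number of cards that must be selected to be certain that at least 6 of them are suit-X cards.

352

In the worst case for collecting suit-X cards, every non-suit-X card comes out first.
There are 35 + 31 + 17 + 60 + 31 + 38 + 37 + 52 + 33 + 12 = 346 non-suit-X cards altogether.
After those, each further card must be suit-X, so 346 + 6 = 352 draws guarantee 6 suit-X cards.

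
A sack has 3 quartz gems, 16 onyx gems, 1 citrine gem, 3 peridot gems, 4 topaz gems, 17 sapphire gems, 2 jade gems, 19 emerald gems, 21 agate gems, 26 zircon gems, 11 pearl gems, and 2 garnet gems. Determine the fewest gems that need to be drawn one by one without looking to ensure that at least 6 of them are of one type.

An adversary could hand out at most 5 gems per type (6 types run out sooner): 3 + 5 + 1 + 3 + 4 + 5 + 2 + 5 + 5 + 5 + 5 + 2 = 45 gems and still no type has 6.
By the pigeonhole principle, one more gem lands in a type already at 5, so 46 draws are enough and 45 are not.

46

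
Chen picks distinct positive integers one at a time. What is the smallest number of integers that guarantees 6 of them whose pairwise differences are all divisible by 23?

Integers whose pairwise differences are multiples of 23 are exactly those sharing a remainder mod 23. The 23 residue classes mod 23 are the pigeonholes.
With 115 integers one could put 5 in each residue class and have no class reach 6.
The 116th integer pushes some class to 6, so 23·5 + 1 = 116.

116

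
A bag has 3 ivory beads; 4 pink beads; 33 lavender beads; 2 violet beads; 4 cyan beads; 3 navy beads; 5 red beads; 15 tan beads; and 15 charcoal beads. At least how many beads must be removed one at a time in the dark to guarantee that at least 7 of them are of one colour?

40

An adversary could hand out at most 6 beads per colour (6 colours run out sooner): 3 + 4 + 6 + 2 + 4 + 3 + 5 + 6 + 6 = 39 beads and still no colour has 7.
By the pigeonhole principle, one more bead lands in a colour already at 6, so 40 draws are enough and 39 are not.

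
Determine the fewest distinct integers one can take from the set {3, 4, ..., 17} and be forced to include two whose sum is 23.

10

Group the elements by complementary pair {x, 23−x}: {6,17}, {7,16}, {8,15}, …, giving 6 two-element pairs and 3 integers whose partner 23−x falls outside [3,17].
Treating each of those 9 groups as a pigeonhole, one can pick one integer per group — 9 integers — with no two summing to 23.
The 10th integer lands in an occupied pair, forcing a sum of 23.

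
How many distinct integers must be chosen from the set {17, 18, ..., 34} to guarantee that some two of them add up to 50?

11

Two chosen integers sum to 50 exactly when both halves of some pair {x, 50−x} with 17 ≤ x ≤ 50−x ≤ 33 are chosen — 8 such pairs.
The remaining 2 elements (those with no distinct partner in range) can never complete a 50-sum, so the worst case takes all of them and one from each pair: 2 + 8 = 10.
The 11th integer has to be the second member of some pair, so 10 + 1 = 11.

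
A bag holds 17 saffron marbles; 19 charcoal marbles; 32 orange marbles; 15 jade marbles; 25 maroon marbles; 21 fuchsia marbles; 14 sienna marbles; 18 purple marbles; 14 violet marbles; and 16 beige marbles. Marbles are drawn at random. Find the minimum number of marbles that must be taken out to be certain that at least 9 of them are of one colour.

The 10 colours are the holes; the marbles drawn are the pigeons.
To avoid 9 of any one colour, the worst case takes at most 8 of each colour.
That gives 8 + 8 + 8 + 8 + 8 + 8 + 8 + 8 + 8 + 8 = 80 marbles with no colour reaching 9.
The next marble forces some colour to 9, so 80 + 1 = 81.

81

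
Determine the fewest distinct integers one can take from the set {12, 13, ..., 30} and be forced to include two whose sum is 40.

12

Two chosen integers sum to 40 exactly when both halves of some pair {x, 40−x} with 12 ≤ x ≤ 40−x ≤ 28 are chosen — 8 such pairs.
The remaining 3 elements (those with no distinct partner in range) can never complete a 40-sum, so the worst case takes all of them and one from each pair: 3 + 8 = 11.
By the pigeonhole principle, the 12th integer has to be the second member of some pair, so 11 + 1 = 12.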